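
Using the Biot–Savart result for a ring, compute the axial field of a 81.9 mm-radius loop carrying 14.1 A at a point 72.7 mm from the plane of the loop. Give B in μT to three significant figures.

B ≈ 45.2 μT

On the axis of a circular loop, B = μ₀IR² / [2(R²+z²)^(3/2)].
R² + z² = (0.0819)² + (0.0727)² = 0.01199 m², and (R²+z²)^(3/2) = 1.31×10⁻³ m³.
B = (4π×10⁻⁷ × 14.1 × 0.006708) / (2 × 1.31×10⁻³) = 4.52×10⁻⁵ T.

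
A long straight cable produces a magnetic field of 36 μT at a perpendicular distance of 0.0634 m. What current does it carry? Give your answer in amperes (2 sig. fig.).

For a long straight wire B = μ₀I/(2πd), so I = 2πdB/μ₀.
I = 2π × 0.0634 × 3.60×10⁻⁵ / (4π×10⁻⁷) = 11.4 A.

I ≈ 11 A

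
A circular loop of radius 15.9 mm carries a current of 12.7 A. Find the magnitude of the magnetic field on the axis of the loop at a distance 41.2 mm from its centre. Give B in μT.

On the axis of a circular loop, B = μ₀IR² / [2(R²+z²)^(3/2)].
R² + z² = (0.0159)² + (0.0412)² = 0.00195 m², and (R²+z²)^(3/2) = 8.61×10⁻⁵ m³.
B = (4π×10⁻⁷ × 12.7 × 0.0002528) / (2 × 8.61×10⁻⁵) = 2.34×10⁻⁵ T.

B ≈ 23.4 μT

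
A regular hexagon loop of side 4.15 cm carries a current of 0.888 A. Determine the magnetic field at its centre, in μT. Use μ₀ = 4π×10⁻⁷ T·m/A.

B ≈ 14.8 μT

Each side is a finite straight segment at perpendicular distance d = a/(2 tan(π/6)) = 0.03594 m from the centre, with end-angles ±π/6.
One side contributes B₁ = (μ₀I/4πd)·2 sin(π/6) = 2.47×10⁻⁶ T.
All 6 sides add in the same direction: B = 6 × 2.47×10⁻⁶ = 1.48×10⁻⁵ T.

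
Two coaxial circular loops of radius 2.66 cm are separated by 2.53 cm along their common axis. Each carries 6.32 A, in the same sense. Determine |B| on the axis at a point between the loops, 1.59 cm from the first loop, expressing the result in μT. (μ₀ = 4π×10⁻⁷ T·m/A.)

B ≈ 220 μT

Each loop contributes B = μ₀IR²/[2(R²+z²)^(3/2)] on the axis, with z measured from that loop.
Loop 1 (z = 0.0159 m): B₁ = 9.44×10⁻⁵ T. Loop 2 (z = 0.0094 m): B₂ = 1.25×10⁻⁴ T.
The fields add: B = B₁ + B₂ = 2.20×10⁻⁴ T.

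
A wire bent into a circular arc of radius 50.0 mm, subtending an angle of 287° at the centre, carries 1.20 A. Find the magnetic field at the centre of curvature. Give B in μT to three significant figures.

The Biot–Savart field of a circular arc at its centre is B = μ₀Iφ/(4πR), with φ = 5.009 rad.
B = (4π×10⁻⁷ × 1.20 × 5.009) / (4π × 0.05) = 1.20×10⁻⁵ T.

B ≈ 12.0 μT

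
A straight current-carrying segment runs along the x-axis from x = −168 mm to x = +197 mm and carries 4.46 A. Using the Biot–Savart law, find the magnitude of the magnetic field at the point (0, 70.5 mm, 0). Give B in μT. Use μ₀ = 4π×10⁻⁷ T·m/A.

B ≈ 11.8 μT

For a finite straight segment, B = (μ₀I/4πd)(sinθ₁ + sinθ₂), where θ₁, θ₂ are the angles from the perpendicular to each end.
The perpendicular distance is d = 0.0705 m; the end-offsets along the wire are a = 0.168 m and b = 0.197 m.
sinθ₁ = 0.168/√(0.168²+0.0705²) = 0.9221; sinθ₂ = 0.197/√(0.197²+0.0705²) = 0.9415.
B = (4π×10⁻⁷ × 4.46) / (4π × 0.0705) × (0.9221 + 0.9415) = 1.18×10⁻⁵ T.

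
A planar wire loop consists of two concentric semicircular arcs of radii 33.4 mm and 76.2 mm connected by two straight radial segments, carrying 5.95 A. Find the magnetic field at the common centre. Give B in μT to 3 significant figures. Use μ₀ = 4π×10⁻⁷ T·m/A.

The radial connectors point toward the centre, so dl × r̂ = 0 and they contribute nothing.
Each semicircle gives μ₀I/(4R): inner arc 5.60×10⁻⁵ T, outer arc 2.45×10⁻⁵ T.
The two arcs carry current in opposite angular senses, so their fields oppose: B = |5.60×10⁻⁵ − 2.45×10⁻⁵| = 3.14×10⁻⁵ T.

B ≈ 31.4 μT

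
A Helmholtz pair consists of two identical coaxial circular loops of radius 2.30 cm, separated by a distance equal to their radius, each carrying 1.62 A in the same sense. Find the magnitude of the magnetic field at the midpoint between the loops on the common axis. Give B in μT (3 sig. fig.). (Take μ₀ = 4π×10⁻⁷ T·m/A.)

B ≈ 63.3 μT

Each loop contributes B = μ₀IR²/[2(R²+z²)^(3/2)] on the axis, with z measured from that loop.
Loop 1 (z = 0.0115 m): B₁ = 3.17×10⁻⁵ T. Loop 2 (z = 0.0115 m): B₂ = 3.17×10⁻⁵ T.
The fields add: B = B₁ + B₂ = 6.33×10⁻⁵ T.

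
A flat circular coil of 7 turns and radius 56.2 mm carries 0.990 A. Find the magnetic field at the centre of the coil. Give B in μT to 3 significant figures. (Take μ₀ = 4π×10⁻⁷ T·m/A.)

B ≈ 77.5 μT

For an N-turn flat coil, B = Nμ₀I/(2R) with R = 0.0562 m.
B = 7 × 1.11×10⁻⁵ T = 7.75×10⁻⁵ T.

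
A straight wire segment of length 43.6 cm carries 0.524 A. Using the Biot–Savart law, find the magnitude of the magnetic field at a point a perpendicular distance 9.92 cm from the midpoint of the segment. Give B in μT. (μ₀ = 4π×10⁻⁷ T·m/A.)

B ≈ 0.962 μT

For a finite straight segment, B = (μ₀I/4πd)(sinθ₁ + sinθ₂), where θ₁, θ₂ are the angles from the perpendicular to each end.
The perpendicular from the point meets the wire at its midpoint, so each end is L/2 = 0.218 m away along the wire.
sinθ₁ = 0.218/√(0.218²+0.0992²) = 0.9102; sinθ₂ = 0.218/√(0.218²+0.0992²) = 0.9102.
B = (4π×10⁻⁷ × 0.524) / (4π × 0.0992) × (0.9102 + 0.9102) = 9.62×10⁻⁷ T.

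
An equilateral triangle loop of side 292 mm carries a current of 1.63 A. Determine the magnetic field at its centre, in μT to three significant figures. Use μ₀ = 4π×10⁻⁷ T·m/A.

Each side is a finite straight segment at perpendicular distance d = a/(2 tan(π/3)) = 0.08429 m from the centre, with end-angles ±π/3.
One side contributes B₁ = (μ₀I/4πd)·2 sin(π/3) = 3.35×10⁻⁶ T.
All 3 sides add in the same direction: B = 3 × 3.35×10⁻⁶ = 1.00×10⁻⁵ T.

B ≈ 10.0 μT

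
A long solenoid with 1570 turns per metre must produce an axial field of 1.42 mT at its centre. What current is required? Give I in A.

I ≈ 0.720 A

Inside a long solenoid B = μ₀nI with n = 1570 m⁻¹, so I = B/(μ₀n).
I = 1.42×10⁻³ / (4π×10⁻⁷ × 1570) = 0.720 A.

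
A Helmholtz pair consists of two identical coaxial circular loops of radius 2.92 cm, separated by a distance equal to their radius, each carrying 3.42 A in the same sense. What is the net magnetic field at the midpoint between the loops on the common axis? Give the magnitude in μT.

Each loop contributes B = μ₀IR²/[2(R²+z²)^(3/2)] on the axis, with z measured from that loop.
Loop 1 (z = 0.0146 m): B₁ = 5.27×10⁻⁵ T. Loop 2 (z = 0.0146 m): B₂ = 5.27×10⁻⁵ T.
The fields add: B = B₁ + B₂ = 1.05×10⁻⁴ T.

B ≈ 105 μT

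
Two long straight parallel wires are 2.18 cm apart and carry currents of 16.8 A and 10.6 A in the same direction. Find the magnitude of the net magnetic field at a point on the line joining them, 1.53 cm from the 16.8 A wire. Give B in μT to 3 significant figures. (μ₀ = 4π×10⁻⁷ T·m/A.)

B ≈ 107 μT

Each long wire gives B = μ₀I/(2πd). Distances are d₁ = 0.0153 m and d₂ = 0.0065 m.
B₁ = 2.20×10⁻⁴ T, B₂ = 3.26×10⁻⁴ T.
Between parallel currents the two contributions point in opposite directions, so they subtract. B = |B₁ − B₂| = |2.20×10⁻⁴ − 3.26×10⁻⁴| = 1.07×10⁻⁴ T.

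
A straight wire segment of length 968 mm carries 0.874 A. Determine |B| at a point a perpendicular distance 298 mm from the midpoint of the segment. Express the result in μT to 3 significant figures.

For a finite straight segment, B = (μ₀I/4πd)(sinθ₁ + sinθ₂), where θ₁, θ₂ are the angles from the perpendicular to each end.
The perpendicular from the point meets the wire at its midpoint, so each end is L/2 = 0.484 m away along the wire.
sinθ₁ = 0.484/√(0.484²+0.298²) = 0.8515; sinθ₂ = 0.484/√(0.484²+0.298²) = 0.8515.
B = (4π×10⁻⁷ × 0.874) / (4π × 0.298) × (0.8515 + 0.8515) = 4.99×10⁻⁷ T.

B ≈ 0.499 μT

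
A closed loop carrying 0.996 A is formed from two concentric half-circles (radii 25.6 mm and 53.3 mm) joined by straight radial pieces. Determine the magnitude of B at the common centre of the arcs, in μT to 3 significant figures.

The radial connectors point toward the centre, so dl × r̂ = 0 and they contribute nothing.
Each semicircle gives μ₀I/(4R): inner arc 1.22×10⁻⁵ T, outer arc 5.87×10⁻⁶ T.
The two arcs carry current in opposite angular senses, so their fields oppose: B = |1.22×10⁻⁵ − 5.87×10⁻⁶| = 6.35×10⁻⁶ T.

B ≈ 6.35 μT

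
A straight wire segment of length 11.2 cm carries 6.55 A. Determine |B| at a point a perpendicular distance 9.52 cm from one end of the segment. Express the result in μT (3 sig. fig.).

For a finite straight segment, B = (μ₀I/4πd)(sinθ₁ + sinθ₂), where θ₁, θ₂ are the angles from the perpendicular to each end.
The perpendicular foot is at one end, so the two end-offsets along the wire are 0 and L = 0.112 m.
sinθ₁ = 0/√(0²+0.0952²) = 0.0000; sinθ₂ = 0.112/√(0.112²+0.0952²) = 0.7619.
B = (4π×10⁻⁷ × 6.55) / (4π × 0.0952) × (0.0000 + 0.7619) = 5.24×10⁻⁶ T.

B ≈ 5.24 μT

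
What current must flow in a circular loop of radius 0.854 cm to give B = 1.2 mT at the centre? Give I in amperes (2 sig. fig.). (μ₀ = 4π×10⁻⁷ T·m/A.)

I ≈ 16 A

At the centre of a circular loop B = μ₀I/(2R), so I = 2RB/μ₀.
With R = 0.00854 m, I = 2 × 0.00854 × 1.20×10⁻³ / (4π×10⁻⁷) = 16.3 A.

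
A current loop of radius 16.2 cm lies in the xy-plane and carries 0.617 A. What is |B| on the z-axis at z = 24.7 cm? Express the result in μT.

B ≈ 0.395 μT

On the axis of a circular loop, B = μ₀IR² / [2(R²+z²)^(3/2)].
R² + z² = (0.162)² + (0.247)² = 0.08725 m², and (R²+z²)^(3/2) = 2.58×10⁻² m³.
B = (4π×10⁻⁷ × 0.617 × 0.02624) / (2 × 2.58×10⁻²) = 3.95×10⁻⁷ T.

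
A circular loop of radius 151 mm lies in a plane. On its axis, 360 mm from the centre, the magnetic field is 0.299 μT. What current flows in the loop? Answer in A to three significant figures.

I ≈ 1.24 A

On the axis of a loop, B = μ₀IR²/[2(R²+z²)^(3/2)], so I = 2B(R²+z²)^(3/2)/(μ₀R²).
R² + z² = 0.0228 + 0.1296 = 0.1524 m²; raised to 3/2 gives 5.95×10⁻² m³.
I = 2 × 2.99×10⁻⁷ × 5.95×10⁻² / (1.26×10⁻⁶ × 0.0228) = 1.24 A.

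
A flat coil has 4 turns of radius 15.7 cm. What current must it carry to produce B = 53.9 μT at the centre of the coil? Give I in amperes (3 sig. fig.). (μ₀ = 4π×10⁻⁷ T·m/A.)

For an N-turn coil, B = Nμ₀I/(2R) with R = 0.157 m, so I = 2RB/(Nμ₀) = 2 × 0.157 × 5.39×10⁻⁵ / (4 × 4π×10⁻⁷) = 3.37 A.

I ≈ 3.37 A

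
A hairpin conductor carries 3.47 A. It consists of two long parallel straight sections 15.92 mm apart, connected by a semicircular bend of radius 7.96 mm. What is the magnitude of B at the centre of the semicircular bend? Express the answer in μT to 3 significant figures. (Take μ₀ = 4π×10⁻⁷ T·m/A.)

B ≈ 224 μT

The semicircular arc contributes B_arc = μ₀I·π/(4πR) = μ₀I/(4R) = 1.37×10⁻⁴ T.
Each semi-infinite lead is at perpendicular distance R = 0.00796 m from the centre, with the perpendicular foot at its near end, so it contributes μ₀I/(4πR); both point the same way, together 8.72×10⁻⁵ T.
Arc and leads all point the same direction: B = 1.37×10⁻⁴ + 8.72×10⁻⁵ = 2.24×10⁻⁴ T.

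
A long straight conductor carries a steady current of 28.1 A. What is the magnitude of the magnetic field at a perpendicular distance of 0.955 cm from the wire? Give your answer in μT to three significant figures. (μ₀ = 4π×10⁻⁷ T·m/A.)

B ≈ 588 μT

For an infinitely long straight wire, B = μ₀I/(2πd).
B = (4π×10⁻⁷ × 28.1) / (2π × 0.00955) = 5.88×10⁻⁴ T.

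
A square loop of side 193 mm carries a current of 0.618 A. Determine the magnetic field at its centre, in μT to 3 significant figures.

Each side is a finite straight segment at perpendicular distance d = a/(2 tan(π/4)) = 0.0965 m from the centre, with end-angles ±π/4.
One side contributes B₁ = (μ₀I/4πd)·2 sin(π/4) = 9.06×10⁻⁷ T.
All 4 sides add in the same direction: B = 4 × 9.06×10⁻⁷ = 3.62×10⁻⁶ T.

B ≈ 3.62 μT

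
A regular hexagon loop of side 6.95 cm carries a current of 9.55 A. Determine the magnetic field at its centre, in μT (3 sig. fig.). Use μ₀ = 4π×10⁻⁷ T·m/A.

B ≈ 95.2 μT

Each side is a finite straight segment at perpendicular distance d = a/(2 tan(π/6)) = 0.06019 m from the centre, with end-angles ±π/6.
One side contributes B₁ = (μ₀I/4πd)·2 sin(π/6) = 1.59×10⁻⁵ T.
All 6 sides add in the same direction: B = 6 × 1.59×10⁻⁵ = 9.52×10⁻⁵ T.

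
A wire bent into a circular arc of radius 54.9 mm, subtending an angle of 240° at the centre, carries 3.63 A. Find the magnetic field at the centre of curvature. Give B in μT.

B ≈ 27.7 μT

The Biot–Savart field of a circular arc at its centre is B = μ₀Iφ/(4πR), with φ = 4.189 rad.
B = (4π×10⁻⁷ × 3.63 × 4.189) / (4π × 0.0549) = 2.77×10⁻⁵ T.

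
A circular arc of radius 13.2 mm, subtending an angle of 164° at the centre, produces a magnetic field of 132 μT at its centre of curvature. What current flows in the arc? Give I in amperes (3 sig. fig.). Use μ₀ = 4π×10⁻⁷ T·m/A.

For a circular arc, B = μ₀Iφ/(4πR) with φ in radians; here φ = 2.862 rad.
So I = 4πRB/(μ₀φ) = 4π × 0.0132 × 1.32×10⁻⁴ / (4π×10⁻⁷ × 2.862) = 6.09 A.

I ≈ 6.09 A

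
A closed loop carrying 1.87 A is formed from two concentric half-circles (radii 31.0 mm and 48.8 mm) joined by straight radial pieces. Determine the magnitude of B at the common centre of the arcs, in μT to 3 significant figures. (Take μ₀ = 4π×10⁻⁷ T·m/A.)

B ≈ 6.91 μT

The radial connectors point toward the centre, so dl × r̂ = 0 and they contribute nothing.
Each semicircle gives μ₀I/(4R): inner arc 1.90×10⁻⁵ T, outer arc 1.20×10⁻⁵ T.
The two arcs carry current in opposite angular senses, so their fields oppose: B = |1.90×10⁻⁵ − 1.20×10⁻⁵| = 6.91×10⁻⁶ T.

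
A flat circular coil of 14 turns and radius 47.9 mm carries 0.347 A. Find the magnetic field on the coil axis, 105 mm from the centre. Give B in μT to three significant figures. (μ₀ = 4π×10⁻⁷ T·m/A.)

B ≈ 4.56 μT

For an N-turn flat coil, B = Nμ₀IR²/[2(R²+z²)^(3/2)] with R = 0.0479 m, z = 0.105 m.
B = 14 × 3.25×10⁻⁷ T = 4.56×10⁻⁶ T.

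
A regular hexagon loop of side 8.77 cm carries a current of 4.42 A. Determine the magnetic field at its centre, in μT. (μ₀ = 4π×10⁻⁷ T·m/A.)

B ≈ 34.9 μT

Each side is a finite straight segment at perpendicular distance d = a/(2 tan(π/6)) = 0.07595 m from the centre, with end-angles ±π/6.
One side contributes B₁ = (μ₀I/4πd)·2 sin(π/6) = 5.82×10⁻⁶ T.
All 6 sides add in the same direction: B = 6 × 5.82×10⁻⁶ = 3.49×10⁻⁵ T.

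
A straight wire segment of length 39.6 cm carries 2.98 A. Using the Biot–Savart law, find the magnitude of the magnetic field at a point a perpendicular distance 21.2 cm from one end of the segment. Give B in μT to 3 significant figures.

For a finite straight segment, B = (μ₀I/4πd)(sinθ₁ + sinθ₂), where θ₁, θ₂ are the angles from the perpendicular to each end.
The perpendicular foot is at one end, so the two end-offsets along the wire are 0 and L = 0.396 m.
sinθ₁ = 0/√(0²+0.212²) = 0.0000; sinθ₂ = 0.396/√(0.396²+0.212²) = 0.8816.
B = (4π×10⁻⁷ × 2.98) / (4π × 0.212) × (0.0000 + 0.8816) = 1.24×10⁻⁶ T.

B ≈ 1.24 μT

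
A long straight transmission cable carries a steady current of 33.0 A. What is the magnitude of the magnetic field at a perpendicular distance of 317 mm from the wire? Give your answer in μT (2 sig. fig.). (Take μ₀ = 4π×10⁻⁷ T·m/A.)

For an infinitely long straight wire, B = μ₀I/(2πd).
B = (4π×10⁻⁷ × 33.0) / (2π × 0.317) = 2.08×10⁻⁵ T.

B ≈ 21 μT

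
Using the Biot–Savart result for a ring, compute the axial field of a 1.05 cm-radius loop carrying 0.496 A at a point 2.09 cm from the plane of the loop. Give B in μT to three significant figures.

B ≈ 2.69 μT

On the axis of a circular loop, B = μ₀IR² / [2(R²+z²)^(3/2)].
R² + z² = (0.0105)² + (0.0209)² = 0.0005471 m², and (R²+z²)^(3/2) = 1.28×10⁻⁵ m³.
B = (4π×10⁻⁷ × 0.496 × 0.0001103) / (2 × 1.28×10⁻⁵) = 2.69×10⁻⁶ T.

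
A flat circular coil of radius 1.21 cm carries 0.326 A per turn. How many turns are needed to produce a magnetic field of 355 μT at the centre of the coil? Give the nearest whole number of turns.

For an N-turn coil, B = Nμ₀I/(2R). A single turn gives B₁ = 1.69×10⁻⁵ T with R = 0.0121 m.
N = B/B₁ = 3.55×10⁻⁴ / 1.69×10⁻⁵ = 20.97.

N = 21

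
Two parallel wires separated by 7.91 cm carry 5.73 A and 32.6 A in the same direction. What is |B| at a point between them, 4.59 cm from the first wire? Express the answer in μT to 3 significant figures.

Each long wire gives B = μ₀I/(2πd). Distances are d₁ = 0.0459 m and d₂ = 0.0332 m.
B₁ = 2.50×10⁻⁵ T, B₂ = 1.96×10⁻⁴ T.
Between parallel currents the two contributions point in opposite directions, so they subtract. B = |B₁ − B₂| = |2.50×10⁻⁵ − 1.96×10⁻⁴| = 1.71×10⁻⁴ T.

B ≈ 171 μT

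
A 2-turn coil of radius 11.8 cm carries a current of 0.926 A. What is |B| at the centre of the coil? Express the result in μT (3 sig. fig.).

B ≈ 9.86 μT

For an N-turn flat coil, B = Nμ₀I/(2R) with R = 0.118 m.
B = 2 × 4.93×10⁻⁶ T = 9.86×10⁻⁶ T.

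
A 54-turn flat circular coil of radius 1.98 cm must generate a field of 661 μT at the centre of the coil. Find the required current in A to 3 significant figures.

I ≈ 0.386 A

For an N-turn coil, B = Nμ₀I/(2R) with R = 0.0198 m, so I = 2RB/(Nμ₀) = 2 × 0.0198 × 6.61×10⁻⁴ / (54 × 4π×10⁻⁷) = 0.386 A.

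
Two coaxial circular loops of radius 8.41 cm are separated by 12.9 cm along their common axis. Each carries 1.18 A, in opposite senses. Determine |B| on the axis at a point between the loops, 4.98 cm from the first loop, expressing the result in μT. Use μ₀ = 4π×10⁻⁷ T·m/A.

Each loop contributes B = μ₀IR²/[2(R²+z²)^(3/2)] on the axis, with z measured from that loop.
Loop 1 (z = 0.0498 m): B₁ = 5.62×10⁻⁶ T. Loop 2 (z = 0.0792 m): B₂ = 3.40×10⁻⁶ T.
The fields oppose: B = |B₁ − B₂| = 2.21×10⁻⁶ T.

B ≈ 2.21 μT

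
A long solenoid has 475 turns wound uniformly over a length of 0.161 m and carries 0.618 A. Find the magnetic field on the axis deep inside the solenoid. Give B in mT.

Inside a long solenoid, B = μ₀nI with n = 2950 turns/m.
B = 4π×10⁻⁷ × 2950 × 0.618 = 2.29×10⁻³ T.

B ≈ 2.29 mT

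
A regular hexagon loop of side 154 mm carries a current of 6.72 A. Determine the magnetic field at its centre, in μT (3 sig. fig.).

Each side is a finite straight segment at perpendicular distance d = a/(2 tan(π/6)) = 0.1334 m from the centre, with end-angles ±π/6.
One side contributes B₁ = (μ₀I/4πd)·2 sin(π/6) = 5.04×10⁻⁶ T.
All 6 sides add in the same direction: B = 6 × 5.04×10⁻⁶ = 3.02×10⁻⁵ T.

B ≈ 30.2 μT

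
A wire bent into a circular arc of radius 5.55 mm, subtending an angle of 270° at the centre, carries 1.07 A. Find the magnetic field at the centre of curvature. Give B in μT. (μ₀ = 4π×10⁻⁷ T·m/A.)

The Biot–Savart field of a circular arc at its centre is B = μ₀Iφ/(4πR), with φ = 4.712 rad.
B = (4π×10⁻⁷ × 1.07 × 4.712) / (4π × 0.00555) = 9.09×10⁻⁵ T.

B ≈ 90.9 μT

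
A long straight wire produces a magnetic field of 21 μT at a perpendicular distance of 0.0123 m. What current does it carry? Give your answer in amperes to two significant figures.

I ≈ 1.3 A

For a long straight wire B = μ₀I/(2πd), so I = 2πdB/μ₀.
I = 2π × 0.0123 × 2.10×10⁻⁵ / (4π×10⁻⁷) = 1.29 A.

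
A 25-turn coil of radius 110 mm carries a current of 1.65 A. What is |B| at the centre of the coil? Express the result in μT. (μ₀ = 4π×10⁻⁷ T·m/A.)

For an N-turn flat coil, B = Nμ₀I/(2R) with R = 0.11 m.
B = 25 × 9.42×10⁻⁶ T = 2.36×10⁻⁴ T.

B ≈ 236 μT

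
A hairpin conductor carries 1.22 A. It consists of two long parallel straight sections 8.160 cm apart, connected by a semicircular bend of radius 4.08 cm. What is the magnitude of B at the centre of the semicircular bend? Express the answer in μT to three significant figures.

B ≈ 15.4 μT

The semicircular arc contributes B_arc = μ₀I·π/(4πR) = μ₀I/(4R) = 9.39×10⁻⁶ T.
Each semi-infinite lead is at perpendicular distance R = 0.0408 m from the centre, with the perpendicular foot at its near end, so it contributes μ₀I/(4πR); both point the same way, together 5.98×10⁻⁶ T.
Arc and leads all point the same direction: B = 9.39×10⁻⁶ + 5.98×10⁻⁶ = 1.54×10⁻⁵ T.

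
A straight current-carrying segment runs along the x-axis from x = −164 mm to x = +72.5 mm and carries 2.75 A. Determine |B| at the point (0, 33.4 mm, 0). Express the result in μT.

B ≈ 15.5 μT

For a finite straight segment, B = (μ₀I/4πd)(sinθ₁ + sinθ₂), where θ₁, θ₂ are the angles from the perpendicular to each end.
The perpendicular distance is d = 0.0334 m; the end-offsets along the wire are a = 0.164 m and b = 0.0725 m.
sinθ₁ = 0.164/√(0.164²+0.0334²) = 0.9799; sinθ₂ = 0.0725/√(0.0725²+0.0334²) = 0.9083.
B = (4π×10⁻⁷ × 2.75) / (4π × 0.0334) × (0.9799 + 0.9083) = 1.55×10⁻⁵ T.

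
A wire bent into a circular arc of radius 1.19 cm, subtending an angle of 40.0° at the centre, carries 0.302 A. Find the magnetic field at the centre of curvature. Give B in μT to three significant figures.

B ≈ 1.77 μT

The Biot–Savart field of a circular arc at its centre is B = μ₀Iφ/(4πR), with φ = 0.6981 rad.
B = (4π×10⁻⁷ × 0.302 × 0.6981) / (4π × 0.0119) = 1.77×10⁻⁶ T.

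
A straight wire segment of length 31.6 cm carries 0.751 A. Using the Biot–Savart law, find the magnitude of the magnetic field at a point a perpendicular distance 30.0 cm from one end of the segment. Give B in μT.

For a finite straight segment, B = (μ₀I/4πd)(sinθ₁ + sinθ₂), where θ₁, θ₂ are the angles from the perpendicular to each end.
The perpendicular foot is at one end, so the two end-offsets along the wire are 0 and L = 0.316 m.
sinθ₁ = 0/√(0²+0.3²) = 0.0000; sinθ₂ = 0.316/√(0.316²+0.3²) = 0.7252.
B = (4π×10⁻⁷ × 0.751) / (4π × 0.3) × (0.0000 + 0.7252) = 1.82×10⁻⁷ T.

B ≈ 0.182 μT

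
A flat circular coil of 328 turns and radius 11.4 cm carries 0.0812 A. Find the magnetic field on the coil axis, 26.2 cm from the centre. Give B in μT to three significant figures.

B ≈ 9.32 μT

For an N-turn flat coil, B = Nμ₀IR²/[2(R²+z²)^(3/2)] with R = 0.114 m, z = 0.262 m.
B = 328 × 2.84×10⁻⁸ T = 9.32×10⁻⁶ T.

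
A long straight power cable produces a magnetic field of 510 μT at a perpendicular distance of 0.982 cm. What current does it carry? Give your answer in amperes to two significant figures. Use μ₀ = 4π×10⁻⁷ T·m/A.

For a long straight wire B = μ₀I/(2πd), so I = 2πdB/μ₀.
I = 2π × 0.00982 × 5.10×10⁻⁴ / (4π×10⁻⁷) = 25.0 A.

I ≈ 25 A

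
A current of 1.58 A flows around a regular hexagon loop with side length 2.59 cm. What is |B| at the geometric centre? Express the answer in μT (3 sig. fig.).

Each side is a finite straight segment at perpendicular distance d = a/(2 tan(π/6)) = 0.02243 m from the centre, with end-angles ±π/6.
One side contributes B₁ = (μ₀I/4πd)·2 sin(π/6) = 7.04×10⁻⁶ T.
All 6 sides add in the same direction: B = 6 × 7.04×10⁻⁶ = 4.23×10⁻⁵ T.

B ≈ 42.3 μT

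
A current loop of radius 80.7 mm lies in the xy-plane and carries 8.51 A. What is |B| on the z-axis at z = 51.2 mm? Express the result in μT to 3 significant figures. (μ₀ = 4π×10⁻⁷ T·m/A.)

B ≈ 39.9 μT

On the axis of a circular loop, B = μ₀IR² / [2(R²+z²)^(3/2)].
R² + z² = (0.0807)² + (0.0512)² = 0.009134 m², and (R²+z²)^(3/2) = 8.73×10⁻⁴ m³.
B = (4π×10⁻⁷ × 8.51 × 0.006512) / (2 × 8.73×10⁻⁴) = 3.99×10⁻⁵ T.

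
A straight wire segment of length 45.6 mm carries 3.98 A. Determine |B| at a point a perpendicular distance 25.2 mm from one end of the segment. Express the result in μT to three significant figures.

B ≈ 13.8 μT

For a finite straight segment, B = (μ₀I/4πd)(sinθ₁ + sinθ₂), where θ₁, θ₂ are the angles from the perpendicular to each end.
The perpendicular foot is at one end, so the two end-offsets along the wire are 0 and L = 0.0456 m.
sinθ₁ = 0/√(0²+0.0252²) = 0.0000; sinθ₂ = 0.0456/√(0.0456²+0.0252²) = 0.8752.
B = (4π×10⁻⁷ × 3.98) / (4π × 0.0252) × (0.0000 + 0.8752) = 1.38×10⁻⁵ T.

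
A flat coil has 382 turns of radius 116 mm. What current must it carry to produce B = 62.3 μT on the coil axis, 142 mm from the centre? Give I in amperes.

For an N-turn coil, B = Nμ₀IR²/[2(R²+z²)^(3/2)] with R = 0.116 m, z = 0.142 m, so I = 2B(R²+z²)^(3/2)/(Nμ₀R²) = 2 × 6.23×10⁻⁵ × 6.16×10⁻³ / (382 × 4π×10⁻⁷ × 0.01346) = 0.119 A.

I ≈ 0.119 A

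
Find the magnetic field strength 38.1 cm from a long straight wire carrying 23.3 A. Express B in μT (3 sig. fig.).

B ≈ 12.2 μT

For an infinitely long straight wire, B = μ₀I/(2πd).
B = (4π×10⁻⁷ × 23.3) / (2π × 0.381) = 1.22×10⁻⁵ T.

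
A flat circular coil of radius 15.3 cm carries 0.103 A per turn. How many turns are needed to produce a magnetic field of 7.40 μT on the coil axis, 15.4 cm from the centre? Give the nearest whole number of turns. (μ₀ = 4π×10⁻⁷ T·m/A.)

N = 50

For an N-turn coil, B = Nμ₀IR²/[2(R²+z²)^(3/2)]. A single turn gives B₁ = 1.48×10⁻⁷ T with R = 0.153 m, z = 0.154 m.
N = B/B₁ = 7.40×10⁻⁶ / 1.48×10⁻⁷ = 49.97.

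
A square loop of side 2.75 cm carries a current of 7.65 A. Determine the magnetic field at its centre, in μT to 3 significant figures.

Each side is a finite straight segment at perpendicular distance d = a/(2 tan(π/4)) = 0.01375 m from the centre, with end-angles ±π/4.
One side contributes B₁ = (μ₀I/4πd)·2 sin(π/4) = 7.87×10⁻⁵ T.
All 4 sides add in the same direction: B = 4 × 7.87×10⁻⁵ = 3.15×10⁻⁴ T.

B ≈ 315 μT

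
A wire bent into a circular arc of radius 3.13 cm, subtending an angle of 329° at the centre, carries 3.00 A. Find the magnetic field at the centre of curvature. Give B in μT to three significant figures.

B ≈ 55.0 μT

The Biot–Savart field of a circular arc at its centre is B = μ₀Iφ/(4πR), with φ = 5.742 rad.
B = (4π×10⁻⁷ × 3.00 × 5.742) / (4π × 0.0313) = 5.50×10⁻⁵ T.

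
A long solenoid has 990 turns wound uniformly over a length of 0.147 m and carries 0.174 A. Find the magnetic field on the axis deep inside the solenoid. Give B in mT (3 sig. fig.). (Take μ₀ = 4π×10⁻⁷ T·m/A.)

Inside a long solenoid, B = μ₀nI with n = 6735 turns/m.
B = 4π×10⁻⁷ × 6735 × 0.174 = 1.47×10⁻³ T.

B ≈ 1.47 mT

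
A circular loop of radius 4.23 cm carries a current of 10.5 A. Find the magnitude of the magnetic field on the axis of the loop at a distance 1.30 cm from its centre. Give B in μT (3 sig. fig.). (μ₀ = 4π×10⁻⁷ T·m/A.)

On the axis of a circular loop, B = μ₀IR² / [2(R²+z²)^(3/2)].
R² + z² = (0.0423)² + (0.013)² = 0.001958 m², and (R²+z²)^(3/2) = 8.67×10⁻⁵ m³.
B = (4π×10⁻⁷ × 10.5 × 0.001789) / (2 × 8.67×10⁻⁵) = 1.36×10⁻⁴ T.

B ≈ 136 μT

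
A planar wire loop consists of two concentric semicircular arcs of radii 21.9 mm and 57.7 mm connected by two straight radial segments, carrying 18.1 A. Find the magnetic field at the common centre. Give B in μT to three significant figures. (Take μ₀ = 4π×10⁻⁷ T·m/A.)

The radial connectors point toward the centre, so dl × r̂ = 0 and they contribute nothing.
Each semicircle gives μ₀I/(4R): inner arc 2.60×10⁻⁴ T, outer arc 9.85×10⁻⁵ T.
The two arcs carry current in opposite angular senses, so their fields oppose: B = |2.60×10⁻⁴ − 9.85×10⁻⁵| = 1.61×10⁻⁴ T.

B ≈ 161 μT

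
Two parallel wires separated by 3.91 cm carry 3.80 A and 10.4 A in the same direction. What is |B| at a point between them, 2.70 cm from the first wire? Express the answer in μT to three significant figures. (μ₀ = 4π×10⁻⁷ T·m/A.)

B ≈ 144 μT

Each long wire gives B = μ₀I/(2πd). Distances are d₁ = 0.027 m and d₂ = 0.0121 m.
B₁ = 2.81×10⁻⁵ T, B₂ = 1.72×10⁻⁴ T.
Between parallel currents the two contributions point in opposite directions, so they subtract. B = |B₁ − B₂| = |2.81×10⁻⁵ − 1.72×10⁻⁴| = 1.44×10⁻⁴ T.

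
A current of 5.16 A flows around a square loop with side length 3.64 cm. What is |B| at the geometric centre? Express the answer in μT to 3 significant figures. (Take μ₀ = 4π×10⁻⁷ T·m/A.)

B ≈ 160 μT

Each side is a finite straight segment at perpendicular distance d = a/(2 tan(π/4)) = 0.0182 m from the centre, with end-angles ±π/4.
One side contributes B₁ = (μ₀I/4πd)·2 sin(π/4) = 4.01×10⁻⁵ T.
All 4 sides add in the same direction: B = 4 × 4.01×10⁻⁵ = 1.60×10⁻⁴ T.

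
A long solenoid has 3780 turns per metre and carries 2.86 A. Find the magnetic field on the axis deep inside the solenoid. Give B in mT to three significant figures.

B ≈ 13.6 mT

Inside a long solenoid, B = μ₀nI with n = 3780 turns/m.
B = 4π×10⁻⁷ × 3780 × 2.86 = 1.36×10⁻² T.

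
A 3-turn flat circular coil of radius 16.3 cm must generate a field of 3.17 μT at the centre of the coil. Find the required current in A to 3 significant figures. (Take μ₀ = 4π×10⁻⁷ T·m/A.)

For an N-turn coil, B = Nμ₀I/(2R) with R = 0.163 m, so I = 2RB/(Nμ₀) = 2 × 0.163 × 3.17×10⁻⁶ / (3 × 4π×10⁻⁷) = 0.274 A.

I ≈ 0.274 A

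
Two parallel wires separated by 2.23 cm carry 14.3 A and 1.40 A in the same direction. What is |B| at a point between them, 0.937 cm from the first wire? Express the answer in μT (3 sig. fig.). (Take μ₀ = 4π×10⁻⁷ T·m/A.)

Each long wire gives B = μ₀I/(2πd). Distances are d₁ = 0.00937 m and d₂ = 0.01293 m.
B₁ = 3.05×10⁻⁴ T, B₂ = 2.17×10⁻⁵ T.
Between parallel currents the two contributions point in opposite directions, so they subtract. B = |B₁ − B₂| = |3.05×10⁻⁴ − 2.17×10⁻⁵| = 2.84×10⁻⁴ T.

B ≈ 284 μT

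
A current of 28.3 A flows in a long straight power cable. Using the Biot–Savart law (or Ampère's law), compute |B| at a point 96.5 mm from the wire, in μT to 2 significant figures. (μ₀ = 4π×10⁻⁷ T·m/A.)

B ≈ 59 μT

For an infinitely long straight wire, B = μ₀I/(2πd).
B = (4π×10⁻⁷ × 28.3) / (2π × 0.0965) = 5.87×10⁻⁵ T.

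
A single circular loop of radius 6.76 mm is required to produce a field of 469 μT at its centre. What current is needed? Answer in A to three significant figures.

At the centre of a circular loop B = μ₀I/(2R), so I = 2RB/μ₀.
With R = 0.00676 m, I = 2 × 0.00676 × 4.69×10⁻⁴ / (4π×10⁻⁷) = 5.05 A.

I ≈ 5.05 A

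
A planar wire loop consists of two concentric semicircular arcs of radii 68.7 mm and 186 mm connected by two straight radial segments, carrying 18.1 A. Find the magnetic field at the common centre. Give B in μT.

The radial connectors point toward the centre, so dl × r̂ = 0 and they contribute nothing.
Each semicircle gives μ₀I/(4R): inner arc 8.28×10⁻⁵ T, outer arc 3.06×10⁻⁵ T.
The two arcs carry current in opposite angular senses, so their fields oppose: B = |8.28×10⁻⁵ − 3.06×10⁻⁵| = 5.22×10⁻⁵ T.

B ≈ 52.2 μT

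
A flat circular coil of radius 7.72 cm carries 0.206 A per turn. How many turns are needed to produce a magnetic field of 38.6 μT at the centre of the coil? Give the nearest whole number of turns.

For an N-turn coil, B = Nμ₀I/(2R). A single turn gives B₁ = 1.68×10⁻⁶ T with R = 0.0772 m.
N = B/B₁ = 3.86×10⁻⁵ / 1.68×10⁻⁶ = 23.02.

N = 23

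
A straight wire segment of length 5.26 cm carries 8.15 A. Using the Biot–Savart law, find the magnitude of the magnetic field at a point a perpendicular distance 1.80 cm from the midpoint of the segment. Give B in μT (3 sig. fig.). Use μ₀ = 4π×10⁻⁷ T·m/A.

B ≈ 74.7 μT

For a finite straight segment, B = (μ₀I/4πd)(sinθ₁ + sinθ₂), where θ₁, θ₂ are the angles from the perpendicular to each end.
The perpendicular from the point meets the wire at its midpoint, so each end is L/2 = 0.0263 m away along the wire.
sinθ₁ = 0.0263/√(0.0263²+0.018²) = 0.8252; sinθ₂ = 0.0263/√(0.0263²+0.018²) = 0.8252.
B = (4π×10⁻⁷ × 8.15) / (4π × 0.018) × (0.8252 + 0.8252) = 7.47×10⁻⁵ T.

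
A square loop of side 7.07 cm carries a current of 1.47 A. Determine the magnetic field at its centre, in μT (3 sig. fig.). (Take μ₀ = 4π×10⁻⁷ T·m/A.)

B ≈ 23.5 μT

Each side is a finite straight segment at perpendicular distance d = a/(2 tan(π/4)) = 0.03535 m from the centre, with end-angles ±π/4.
One side contributes B₁ = (μ₀I/4πd)·2 sin(π/4) = 5.88×10⁻⁶ T.
All 4 sides add in the same direction: B = 4 × 5.88×10⁻⁶ = 2.35×10⁻⁵ T.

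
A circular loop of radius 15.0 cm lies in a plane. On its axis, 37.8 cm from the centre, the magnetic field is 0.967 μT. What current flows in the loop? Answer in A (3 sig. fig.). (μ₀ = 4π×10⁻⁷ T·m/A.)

I ≈ 4.60 A

On the axis of a loop, B = μ₀IR²/[2(R²+z²)^(3/2)], so I = 2B(R²+z²)^(3/2)/(μ₀R²).
R² + z² = 0.0225 + 0.1429 = 0.1654 m²; raised to 3/2 gives 6.73×10⁻² m³.
I = 2 × 9.67×10⁻⁷ × 6.73×10⁻² / (1.26×10⁻⁶ × 0.0225) = 4.60 A.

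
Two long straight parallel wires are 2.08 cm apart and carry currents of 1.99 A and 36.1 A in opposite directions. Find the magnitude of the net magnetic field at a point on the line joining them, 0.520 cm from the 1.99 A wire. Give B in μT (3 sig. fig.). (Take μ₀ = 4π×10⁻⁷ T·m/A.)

B ≈ 539 μT

Each long wire gives B = μ₀I/(2πd). Distances are d₁ = 0.0052 m and d₂ = 0.0156 m.
B₁ = 7.65×10⁻⁵ T, B₂ = 4.63×10⁻⁴ T.
Between antiparallel currents both contributions point the same way, so they add. B = B₁ + B₂ = 7.65×10⁻⁵ + 4.63×10⁻⁴ = 5.39×10⁻⁴ T.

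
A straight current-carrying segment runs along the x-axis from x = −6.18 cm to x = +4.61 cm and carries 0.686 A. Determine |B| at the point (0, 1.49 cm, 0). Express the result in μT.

For a finite straight segment, B = (μ₀I/4πd)(sinθ₁ + sinθ₂), where θ₁, θ₂ are the angles from the perpendicular to each end.
The perpendicular distance is d = 0.0149 m; the end-offsets along the wire are a = 0.0618 m and b = 0.0461 m.
sinθ₁ = 0.0618/√(0.0618²+0.0149²) = 0.9721; sinθ₂ = 0.0461/√(0.0461²+0.0149²) = 0.9515.
B = (4π×10⁻⁷ × 0.686) / (4π × 0.0149) × (0.9721 + 0.9515) = 8.86×10⁻⁶ T.

B ≈ 8.86 μT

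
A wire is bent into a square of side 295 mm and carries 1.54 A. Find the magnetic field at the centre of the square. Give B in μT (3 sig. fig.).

Each side is a finite straight segment at perpendicular distance d = a/(2 tan(π/4)) = 0.1475 m from the centre, with end-angles ±π/4.
One side contributes B₁ = (μ₀I/4πd)·2 sin(π/4) = 1.48×10⁻⁶ T.
All 4 sides add in the same direction: B = 4 × 1.48×10⁻⁶ = 5.91×10⁻⁶ T.

B ≈ 5.91 μT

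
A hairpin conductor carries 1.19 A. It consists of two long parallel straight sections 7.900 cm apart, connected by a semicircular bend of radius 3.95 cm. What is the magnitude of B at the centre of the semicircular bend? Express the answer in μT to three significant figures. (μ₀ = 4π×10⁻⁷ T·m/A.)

The semicircular arc contributes B_arc = μ₀I·π/(4πR) = μ₀I/(4R) = 9.46×10⁻⁶ T.
Each semi-infinite lead is at perpendicular distance R = 0.0395 m from the centre, with the perpendicular foot at its near end, so it contributes μ₀I/(4πR); both point the same way, together 6.03×10⁻⁶ T.
Arc and leads all point the same direction: B = 9.46×10⁻⁶ + 6.03×10⁻⁶ = 1.55×10⁻⁵ T.

B ≈ 15.5 μT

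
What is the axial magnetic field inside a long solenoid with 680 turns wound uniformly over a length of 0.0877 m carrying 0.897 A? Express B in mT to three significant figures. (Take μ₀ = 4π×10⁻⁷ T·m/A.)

B ≈ 8.74 mT

Inside a long solenoid, B = μ₀nI with n = 7754 turns/m.
B = 4π×10⁻⁷ × 7754 × 0.897 = 8.74×10⁻³ T.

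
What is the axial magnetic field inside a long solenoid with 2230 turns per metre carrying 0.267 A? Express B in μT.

Inside a long solenoid, B = μ₀nI with n = 2230 turns/m.
B = 4π×10⁻⁷ × 2230 × 0.267 = 7.48×10⁻⁴ T.

B ≈ 748 μT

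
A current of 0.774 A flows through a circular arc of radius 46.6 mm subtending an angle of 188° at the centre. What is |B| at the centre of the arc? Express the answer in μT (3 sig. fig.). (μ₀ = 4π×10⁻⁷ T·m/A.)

The Biot–Savart field of a circular arc at its centre is B = μ₀Iφ/(4πR), with φ = 3.281 rad.
B = (4π×10⁻⁷ × 0.774 × 3.281) / (4π × 0.0466) = 5.45×10⁻⁶ T.

B ≈ 5.45 μT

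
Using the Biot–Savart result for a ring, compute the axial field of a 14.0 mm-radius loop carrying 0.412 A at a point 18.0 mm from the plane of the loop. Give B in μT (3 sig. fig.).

On the axis of a circular loop, B = μ₀IR² / [2(R²+z²)^(3/2)].
R² + z² = (0.014)² + (0.018)² = 0.00052 m², and (R²+z²)^(3/2) = 1.19×10⁻⁵ m³.
B = (4π×10⁻⁷ × 0.412 × 0.000196) / (2 × 1.19×10⁻⁵) = 4.28×10⁻⁶ T.

B ≈ 4.28 μT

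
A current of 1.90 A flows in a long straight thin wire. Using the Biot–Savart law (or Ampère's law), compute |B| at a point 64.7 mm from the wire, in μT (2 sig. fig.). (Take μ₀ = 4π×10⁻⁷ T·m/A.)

B ≈ 5.9 μT

For an infinitely long straight wire, B = μ₀I/(2πd).
B = (4π×10⁻⁷ × 1.90) / (2π × 0.0647) = 5.87×10⁻⁶ T.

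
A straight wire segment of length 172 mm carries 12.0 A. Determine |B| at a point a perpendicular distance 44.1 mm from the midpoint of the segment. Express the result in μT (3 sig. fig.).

For a finite straight segment, B = (μ₀I/4πd)(sinθ₁ + sinθ₂), where θ₁, θ₂ are the angles from the perpendicular to each end.
The perpendicular from the point meets the wire at its midpoint, so each end is L/2 = 0.086 m away along the wire.
sinθ₁ = 0.086/√(0.086²+0.0441²) = 0.8898; sinθ₂ = 0.086/√(0.086²+0.0441²) = 0.8898.
B = (4π×10⁻⁷ × 12.0) / (4π × 0.0441) × (0.8898 + 0.8898) = 4.84×10⁻⁵ T.

B ≈ 48.4 μT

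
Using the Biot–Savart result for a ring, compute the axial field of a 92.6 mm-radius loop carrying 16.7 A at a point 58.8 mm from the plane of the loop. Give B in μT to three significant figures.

B ≈ 68.2 μT

On the axis of a circular loop, B = μ₀IR² / [2(R²+z²)^(3/2)].
R² + z² = (0.0926)² + (0.0588)² = 0.01203 m², and (R²+z²)^(3/2) = 1.32×10⁻³ m³.
B = (4π×10⁻⁷ × 16.7 × 0.008575) / (2 × 1.32×10⁻³) = 6.82×10⁻⁵ T.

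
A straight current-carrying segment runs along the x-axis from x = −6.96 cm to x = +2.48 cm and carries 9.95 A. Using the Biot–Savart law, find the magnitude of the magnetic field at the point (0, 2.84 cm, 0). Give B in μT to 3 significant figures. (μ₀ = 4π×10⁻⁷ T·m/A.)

B ≈ 55.5 μT

For a finite straight segment, B = (μ₀I/4πd)(sinθ₁ + sinθ₂), where θ₁, θ₂ are the angles from the perpendicular to each end.
The perpendicular distance is d = 0.0284 m; the end-offsets along the wire are a = 0.0696 m and b = 0.0248 m.
sinθ₁ = 0.0696/√(0.0696²+0.0284²) = 0.9259; sinθ₂ = 0.0248/√(0.0248²+0.0284²) = 0.6578.
B = (4π×10⁻⁷ × 9.95) / (4π × 0.0284) × (0.9259 + 0.6578) = 5.55×10⁻⁵ T.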